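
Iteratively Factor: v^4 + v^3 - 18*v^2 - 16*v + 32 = (v - 1)*(v^3 + 2*v^2 - 16*v - 32) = (v - 1)*(v + 4)*(v^2 - 2*v - 8) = (v - 4)*(v - 1)*(v + 4)*(v + 2)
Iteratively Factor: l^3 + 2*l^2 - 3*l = (l - 1)*(l^2 + 3*l) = (l - 1)*(l + 3)*(l)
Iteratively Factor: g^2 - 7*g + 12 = (g - 3)*(g - 4)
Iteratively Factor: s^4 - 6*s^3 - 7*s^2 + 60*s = (s - 5)*(s^3 - s^2 - 12*s) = s*(s - 5)*(s^2 - s - 12) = s*(s - 5)*(s + 3)*(s - 4)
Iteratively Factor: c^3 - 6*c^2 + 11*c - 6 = (c - 3)*(c^2 - 3*c + 2) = (c - 3)*(c - 2)*(c - 1)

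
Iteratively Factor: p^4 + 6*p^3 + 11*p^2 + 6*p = (p + 3)*(p^3 + 3*p^2 + 2*p) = (p + 2)*(p + 3)*(p^2 + p) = (p + 1)*(p + 2)*(p + 3)*(p)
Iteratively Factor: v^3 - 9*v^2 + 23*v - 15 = (v - 1)*(v^2 - 8*v + 15) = (v - 3)*(v - 1)*(v - 5)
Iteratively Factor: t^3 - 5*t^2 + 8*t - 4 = (t - 2)*(t^2 - 3*t + 2) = (t - 2)^2*(t - 1)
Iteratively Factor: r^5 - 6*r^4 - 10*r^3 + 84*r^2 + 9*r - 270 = (r + 2)*(r^4 - 8*r^3 + 6*r^2 + 72*r - 135) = (r + 2)*(r + 3)*(r^3 - 11*r^2 + 39*r - 45) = (r - 3)*(r + 2)*(r + 3)*(r^2 - 8*r + 15) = (r - 5)*(r - 3)*(r + 2)*(r + 3)*(r - 3)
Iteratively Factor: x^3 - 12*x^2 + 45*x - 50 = (x - 5)*(x^2 - 7*x + 10) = (x - 5)^2*(x - 2)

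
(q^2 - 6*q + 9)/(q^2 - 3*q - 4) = (-q^2 + 6*q - 9)/(-q^2 + 3*q + 4)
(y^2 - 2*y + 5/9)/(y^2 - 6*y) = (y^2 - 2*y + 5/9)/(y*(y - 6))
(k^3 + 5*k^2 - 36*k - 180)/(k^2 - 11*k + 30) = (k^2 + 11*k + 30)/(k - 5)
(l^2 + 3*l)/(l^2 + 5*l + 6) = l/(l + 2)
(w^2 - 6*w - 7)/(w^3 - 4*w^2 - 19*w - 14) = 1/(w + 2)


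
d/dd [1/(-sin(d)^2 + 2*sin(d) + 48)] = 2*(sin(d) - 1)*cos(d)/((sin(d) - 8)^2*(sin(d) + 6)^2)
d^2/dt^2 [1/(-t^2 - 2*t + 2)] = 2*(t^2 + 2*t - 4*(t + 1)^2 - 2)/(t^2 + 2*t - 2)^3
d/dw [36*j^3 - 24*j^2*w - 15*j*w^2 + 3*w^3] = -24*j^2 - 30*j*w + 9*w^2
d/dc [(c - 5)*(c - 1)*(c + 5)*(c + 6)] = 4*c^3 + 15*c^2 - 62*c - 125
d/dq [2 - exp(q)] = -exp(q)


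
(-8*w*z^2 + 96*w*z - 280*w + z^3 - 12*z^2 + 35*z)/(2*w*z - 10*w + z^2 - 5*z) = (-8*w*z + 56*w + z^2 - 7*z)/(2*w + z)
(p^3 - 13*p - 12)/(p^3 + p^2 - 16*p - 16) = (p + 3)/(p + 4)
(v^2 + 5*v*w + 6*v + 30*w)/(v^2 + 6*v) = (v + 5*w)/v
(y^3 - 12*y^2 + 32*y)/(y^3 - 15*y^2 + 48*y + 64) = y*(y - 4)/(y^2 - 7*y - 8)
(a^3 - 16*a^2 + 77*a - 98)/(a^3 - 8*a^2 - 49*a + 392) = (a^2 - 9*a + 14)/(a^2 - a - 56)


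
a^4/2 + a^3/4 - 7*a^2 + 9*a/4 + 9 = (a/2 + 1/2)*(a - 3)*(a - 3/2)*(a + 4)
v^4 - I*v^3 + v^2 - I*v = v*(v - I)^2*(v + I)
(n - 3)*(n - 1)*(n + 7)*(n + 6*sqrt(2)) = n^4 + 3*n^3 + 6*sqrt(2)*n^3 - 25*n^2 + 18*sqrt(2)*n^2 - 150*sqrt(2)*n + 21*n + 126*sqrt(2)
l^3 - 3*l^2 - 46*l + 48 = (l - 8)*(l - 1)*(l + 6)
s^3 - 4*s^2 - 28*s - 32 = (s - 8)*(s + 2)^2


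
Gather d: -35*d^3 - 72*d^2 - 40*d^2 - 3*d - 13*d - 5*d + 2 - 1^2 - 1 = -35*d^3 - 112*d^2 - 21*d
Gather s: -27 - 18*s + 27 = -18*s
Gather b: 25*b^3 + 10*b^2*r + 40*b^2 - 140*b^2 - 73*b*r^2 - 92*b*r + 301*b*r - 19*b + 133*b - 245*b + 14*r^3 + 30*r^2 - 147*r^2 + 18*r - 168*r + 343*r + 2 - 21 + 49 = 25*b^3 + b^2*(10*r - 100) + b*(-73*r^2 + 209*r - 131) + 14*r^3 - 117*r^2 + 193*r + 30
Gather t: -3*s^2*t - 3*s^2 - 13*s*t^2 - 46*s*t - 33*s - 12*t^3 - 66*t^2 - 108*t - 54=-3*s^2 - 33*s - 12*t^3 + t^2*(-13*s - 66) + t*(-3*s^2 - 46*s - 108) - 54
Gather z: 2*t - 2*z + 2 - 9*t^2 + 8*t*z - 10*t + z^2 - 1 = -9*t^2 - 8*t + z^2 + z*(8*t - 2) + 1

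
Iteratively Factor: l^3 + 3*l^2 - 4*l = (l + 4)*(l^2 - l) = (l - 1)*(l + 4)*(l)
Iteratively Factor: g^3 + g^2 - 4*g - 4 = (g + 1)*(g^2 - 4) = (g + 1)*(g + 2)*(g - 2)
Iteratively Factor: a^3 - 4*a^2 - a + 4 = (a + 1)*(a^2 - 5*a + 4) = (a - 4)*(a + 1)*(a - 1)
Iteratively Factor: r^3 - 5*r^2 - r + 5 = (r + 1)*(r^2 - 6*r + 5) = (r - 1)*(r + 1)*(r - 5)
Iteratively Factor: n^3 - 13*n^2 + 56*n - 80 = (n - 5)*(n^2 - 8*n + 16) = (n - 5)*(n - 4)*(n - 4)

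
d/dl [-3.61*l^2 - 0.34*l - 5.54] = -7.22*l - 0.34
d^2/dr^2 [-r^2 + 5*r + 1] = -2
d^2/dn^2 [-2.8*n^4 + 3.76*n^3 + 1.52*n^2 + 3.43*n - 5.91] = -33.6*n^2 + 22.56*n + 3.04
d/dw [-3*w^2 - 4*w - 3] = -6*w - 4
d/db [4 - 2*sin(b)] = -2*cos(b)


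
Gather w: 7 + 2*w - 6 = 2*w + 1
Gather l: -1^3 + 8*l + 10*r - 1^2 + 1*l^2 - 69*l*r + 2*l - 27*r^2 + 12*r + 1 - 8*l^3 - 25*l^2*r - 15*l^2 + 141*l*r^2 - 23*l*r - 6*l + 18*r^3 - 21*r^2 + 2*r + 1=-8*l^3 + l^2*(-25*r - 14) + l*(141*r^2 - 92*r + 4) + 18*r^3 - 48*r^2 + 24*r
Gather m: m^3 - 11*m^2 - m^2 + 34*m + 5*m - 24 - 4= m^3 - 12*m^2 + 39*m - 28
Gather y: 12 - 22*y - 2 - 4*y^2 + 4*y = -4*y^2 - 18*y + 10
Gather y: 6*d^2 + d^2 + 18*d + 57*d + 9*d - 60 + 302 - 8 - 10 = 7*d^2 + 84*d + 224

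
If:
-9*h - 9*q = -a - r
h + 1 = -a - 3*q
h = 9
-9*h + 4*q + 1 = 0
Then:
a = -70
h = 9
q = 20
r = 331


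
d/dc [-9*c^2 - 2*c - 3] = -18*c - 2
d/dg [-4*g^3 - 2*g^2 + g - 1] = -12*g^2 - 4*g + 1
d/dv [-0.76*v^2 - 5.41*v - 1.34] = -1.52*v - 5.41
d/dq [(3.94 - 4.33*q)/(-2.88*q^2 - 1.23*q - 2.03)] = (-12.4704*q^2 + 22.6944*q + 13.6361)/(8.2944*q^4 + 7.0848*q^3 + 13.2057*q^2 + 4.9938*q + 4.1209)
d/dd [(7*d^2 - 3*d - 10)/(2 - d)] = (-7*d^2 + 28*d - 16)/(d^2 - 4*d + 4)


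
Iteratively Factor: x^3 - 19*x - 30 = (x + 2)*(x^2 - 2*x - 15) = (x - 5)*(x + 2)*(x + 3)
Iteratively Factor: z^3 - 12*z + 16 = (z - 2)*(z^2 + 2*z - 8) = (z - 2)^2*(z + 4)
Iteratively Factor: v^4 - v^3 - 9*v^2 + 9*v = (v)*(v^3 - v^2 - 9*v + 9) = v*(v + 3)*(v^2 - 4*v + 3) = v*(v - 3)*(v + 3)*(v - 1)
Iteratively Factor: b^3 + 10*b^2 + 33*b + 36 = (b + 4)*(b^2 + 6*b + 9) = (b + 3)*(b + 4)*(b + 3)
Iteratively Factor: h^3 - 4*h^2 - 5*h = (h)*(h^2 - 4*h - 5) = h*(h + 1)*(h - 5)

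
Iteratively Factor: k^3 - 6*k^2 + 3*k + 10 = (k - 2)*(k^2 - 4*k - 5) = (k - 2)*(k + 1)*(k - 5)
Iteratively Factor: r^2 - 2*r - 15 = (r - 5)*(r + 3)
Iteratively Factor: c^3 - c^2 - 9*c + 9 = (c + 3)*(c^2 - 4*c + 3) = (c - 1)*(c + 3)*(c - 3)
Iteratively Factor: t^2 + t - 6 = (t - 2)*(t + 3)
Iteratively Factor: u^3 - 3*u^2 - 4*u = (u - 4)*(u^2 + u) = (u - 4)*(u + 1)*(u)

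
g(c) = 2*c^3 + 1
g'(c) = 6*c^2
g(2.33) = 26.30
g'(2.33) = 32.57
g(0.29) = 1.05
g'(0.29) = 0.50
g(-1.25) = -2.91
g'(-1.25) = 9.38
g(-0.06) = 1.00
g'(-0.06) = 0.02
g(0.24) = 1.03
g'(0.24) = 0.35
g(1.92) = 15.16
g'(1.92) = 22.12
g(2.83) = 46.33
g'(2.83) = 48.05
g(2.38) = 27.96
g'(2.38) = 33.99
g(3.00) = 55.00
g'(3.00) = 54.00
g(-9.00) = -1457.00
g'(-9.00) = 486.00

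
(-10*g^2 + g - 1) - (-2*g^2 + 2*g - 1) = -8*g^2 - g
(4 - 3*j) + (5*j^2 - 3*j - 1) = 5*j^2 - 6*j + 3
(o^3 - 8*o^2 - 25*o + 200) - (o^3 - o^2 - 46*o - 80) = -7*o^2 + 21*o + 280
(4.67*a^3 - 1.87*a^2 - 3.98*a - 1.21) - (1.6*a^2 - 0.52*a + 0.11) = 4.67*a^3 - 3.47*a^2 - 3.46*a - 1.32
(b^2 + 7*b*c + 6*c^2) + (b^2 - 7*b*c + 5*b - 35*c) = 2*b^2 + 5*b + 6*c^2 - 35*c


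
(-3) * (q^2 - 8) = 24 - 3*q^2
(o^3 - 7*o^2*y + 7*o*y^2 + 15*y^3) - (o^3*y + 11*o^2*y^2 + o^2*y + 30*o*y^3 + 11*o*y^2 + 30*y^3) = -o^3*y + o^3 - 11*o^2*y^2 - 8*o^2*y - 30*o*y^3 - 4*o*y^2 - 15*y^3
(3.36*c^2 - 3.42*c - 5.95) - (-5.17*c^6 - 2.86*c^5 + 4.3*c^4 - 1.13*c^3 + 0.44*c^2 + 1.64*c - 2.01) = 5.17*c^6 + 2.86*c^5 - 4.3*c^4 + 1.13*c^3 + 2.92*c^2 - 5.06*c - 3.94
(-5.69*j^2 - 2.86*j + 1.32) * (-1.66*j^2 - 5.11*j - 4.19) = 9.4454*j^4 + 33.8235*j^3 + 36.2645*j^2 + 5.2382*j - 5.5308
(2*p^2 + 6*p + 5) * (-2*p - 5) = -4*p^3 - 22*p^2 - 40*p - 25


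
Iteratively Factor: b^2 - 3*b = (b)*(b - 3)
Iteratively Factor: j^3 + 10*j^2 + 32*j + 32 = (j + 4)*(j^2 + 6*j + 8) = (j + 4)^2*(j + 2)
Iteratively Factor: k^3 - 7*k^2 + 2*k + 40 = (k - 4)*(k^2 - 3*k - 10) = (k - 5)*(k - 4)*(k + 2)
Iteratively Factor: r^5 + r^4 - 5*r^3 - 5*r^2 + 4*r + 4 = (r + 2)*(r^4 - r^3 - 3*r^2 + r + 2) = (r + 1)*(r + 2)*(r^3 - 2*r^2 - r + 2) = (r - 1)*(r + 1)*(r + 2)*(r^2 - r - 2) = (r - 2)*(r - 1)*(r + 1)*(r + 2)*(r + 1)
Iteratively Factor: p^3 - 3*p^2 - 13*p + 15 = (p + 3)*(p^2 - 6*p + 5) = (p - 5)*(p + 3)*(p - 1)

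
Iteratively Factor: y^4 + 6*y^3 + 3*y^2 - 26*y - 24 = (y + 4)*(y^3 + 2*y^2 - 5*y - 6) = (y + 1)*(y + 4)*(y^2 + y - 6) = (y - 2)*(y + 1)*(y + 4)*(y + 3)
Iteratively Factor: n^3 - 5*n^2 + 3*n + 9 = (n - 3)*(n^2 - 2*n - 3) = (n - 3)*(n + 1)*(n - 3)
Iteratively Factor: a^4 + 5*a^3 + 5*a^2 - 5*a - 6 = (a + 1)*(a^3 + 4*a^2 + a - 6) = (a + 1)*(a + 2)*(a^2 + 2*a - 3) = (a - 1)*(a + 1)*(a + 2)*(a + 3)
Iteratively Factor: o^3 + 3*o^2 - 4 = (o + 2)*(o^2 + o - 2) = (o - 1)*(o + 2)*(o + 2)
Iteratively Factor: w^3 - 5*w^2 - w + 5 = (w - 5)*(w^2 - 1) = (w - 5)*(w + 1)*(w - 1)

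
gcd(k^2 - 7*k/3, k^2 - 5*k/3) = k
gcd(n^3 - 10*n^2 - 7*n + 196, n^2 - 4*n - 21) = n - 7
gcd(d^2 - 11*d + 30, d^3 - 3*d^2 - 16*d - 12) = d - 6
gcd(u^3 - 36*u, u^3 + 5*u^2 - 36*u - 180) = u^2 - 36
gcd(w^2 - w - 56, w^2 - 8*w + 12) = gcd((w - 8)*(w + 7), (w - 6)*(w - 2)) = 1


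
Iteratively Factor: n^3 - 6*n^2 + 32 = (n - 4)*(n^2 - 2*n - 8) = (n - 4)*(n + 2)*(n - 4)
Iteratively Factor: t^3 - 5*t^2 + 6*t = (t)*(t^2 - 5*t + 6) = t*(t - 2)*(t - 3)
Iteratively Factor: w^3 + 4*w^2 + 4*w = (w)*(w^2 + 4*w + 4) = w*(w + 2)*(w + 2)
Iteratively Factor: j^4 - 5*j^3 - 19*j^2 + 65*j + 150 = (j - 5)*(j^3 - 19*j - 30) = (j - 5)^2*(j^2 + 5*j + 6) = (j - 5)^2*(j + 2)*(j + 3)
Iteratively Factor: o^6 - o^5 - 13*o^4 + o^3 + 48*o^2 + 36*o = (o + 2)*(o^5 - 3*o^4 - 7*o^3 + 15*o^2 + 18*o) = o*(o + 2)*(o^4 - 3*o^3 - 7*o^2 + 15*o + 18) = o*(o - 3)*(o + 2)*(o^3 - 7*o - 6) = o*(o - 3)*(o + 2)^2*(o^2 - 2*o - 3) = o*(o - 3)^2*(o + 2)^2*(o + 1)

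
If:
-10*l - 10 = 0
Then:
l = -1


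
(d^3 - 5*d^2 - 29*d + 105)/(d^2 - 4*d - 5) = (-d^3 + 5*d^2 + 29*d - 105)/(-d^2 + 4*d + 5)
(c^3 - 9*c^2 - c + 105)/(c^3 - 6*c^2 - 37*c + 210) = (c + 3)/(c + 6)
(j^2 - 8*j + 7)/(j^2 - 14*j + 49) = (j - 1)/(j - 7)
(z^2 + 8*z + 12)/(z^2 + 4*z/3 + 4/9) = 9*(z^2 + 8*z + 12)/(9*z^2 + 12*z + 4)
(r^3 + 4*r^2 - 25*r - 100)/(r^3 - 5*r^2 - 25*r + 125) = (r + 4)/(r - 5)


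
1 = 1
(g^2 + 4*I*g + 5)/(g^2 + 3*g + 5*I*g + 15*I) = (g - I)/(g + 3)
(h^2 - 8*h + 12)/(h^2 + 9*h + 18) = (h^2 - 8*h + 12)/(h^2 + 9*h + 18)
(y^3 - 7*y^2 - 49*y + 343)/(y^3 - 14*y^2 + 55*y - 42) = (y^2 - 49)/(y^2 - 7*y + 6)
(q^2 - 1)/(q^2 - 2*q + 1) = (q + 1)/(q - 1)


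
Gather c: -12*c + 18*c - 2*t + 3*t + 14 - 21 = 6*c + t - 7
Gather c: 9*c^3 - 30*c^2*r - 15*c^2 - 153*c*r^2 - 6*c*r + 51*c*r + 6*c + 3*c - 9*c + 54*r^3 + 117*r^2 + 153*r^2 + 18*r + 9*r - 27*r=9*c^3 + c^2*(-30*r - 15) + c*(-153*r^2 + 45*r) + 54*r^3 + 270*r^2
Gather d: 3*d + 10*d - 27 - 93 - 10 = 13*d - 130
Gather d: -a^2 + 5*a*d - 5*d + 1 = -a^2 + d*(5*a - 5) + 1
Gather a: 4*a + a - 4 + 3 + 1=5*a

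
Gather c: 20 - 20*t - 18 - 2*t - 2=-22*t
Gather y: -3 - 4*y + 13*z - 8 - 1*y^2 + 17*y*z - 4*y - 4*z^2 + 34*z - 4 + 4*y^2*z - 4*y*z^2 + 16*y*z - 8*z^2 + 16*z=y^2*(4*z - 1) + y*(-4*z^2 + 33*z - 8) - 12*z^2 + 63*z - 15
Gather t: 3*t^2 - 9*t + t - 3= 3*t^2 - 8*t - 3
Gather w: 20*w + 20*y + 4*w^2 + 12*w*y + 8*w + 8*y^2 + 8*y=4*w^2 + w*(12*y + 28) + 8*y^2 + 28*y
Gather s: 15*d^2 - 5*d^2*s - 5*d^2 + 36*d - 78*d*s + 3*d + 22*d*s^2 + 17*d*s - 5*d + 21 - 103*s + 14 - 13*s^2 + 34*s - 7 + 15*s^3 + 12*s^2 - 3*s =10*d^2 + 34*d + 15*s^3 + s^2*(22*d - 1) + s*(-5*d^2 - 61*d - 72) + 28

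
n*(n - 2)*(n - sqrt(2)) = n^3 - 2*n^2 - sqrt(2)*n^2 + 2*sqrt(2)*n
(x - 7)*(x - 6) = x^2 - 13*x + 42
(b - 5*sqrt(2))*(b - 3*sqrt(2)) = b^2 - 8*sqrt(2)*b + 30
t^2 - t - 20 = (t - 5)*(t + 4)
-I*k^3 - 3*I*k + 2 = (k - 2*I)*(k + I)*(-I*k + 1)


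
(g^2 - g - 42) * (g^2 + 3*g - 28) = g^4 + 2*g^3 - 73*g^2 - 98*g + 1176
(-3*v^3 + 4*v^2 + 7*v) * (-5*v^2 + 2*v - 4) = 15*v^5 - 26*v^4 - 15*v^3 - 2*v^2 - 28*v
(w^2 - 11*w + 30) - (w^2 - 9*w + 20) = 10 - 2*w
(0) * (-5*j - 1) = 0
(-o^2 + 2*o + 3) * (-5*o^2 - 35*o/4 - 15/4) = 5*o^4 - 5*o^3/4 - 115*o^2/4 - 135*o/4 - 45/4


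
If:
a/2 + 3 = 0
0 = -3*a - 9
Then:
No Solution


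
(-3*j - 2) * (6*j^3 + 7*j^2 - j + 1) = -18*j^4 - 33*j^3 - 11*j^2 - j - 2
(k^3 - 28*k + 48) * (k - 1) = k^4 - k^3 - 28*k^2 + 76*k - 48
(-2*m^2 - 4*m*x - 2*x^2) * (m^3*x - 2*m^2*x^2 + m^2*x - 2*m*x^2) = -2*m^5*x - 2*m^4*x + 6*m^3*x^3 + 4*m^2*x^4 + 6*m^2*x^3 + 4*m*x^4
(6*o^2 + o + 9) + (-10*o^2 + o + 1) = -4*o^2 + 2*o + 10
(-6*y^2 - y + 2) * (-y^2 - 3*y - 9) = 6*y^4 + 19*y^3 + 55*y^2 + 3*y - 18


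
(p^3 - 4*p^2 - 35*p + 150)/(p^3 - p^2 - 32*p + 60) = (p - 5)/(p - 2)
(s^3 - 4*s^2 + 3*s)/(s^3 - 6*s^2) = (s^2 - 4*s + 3)/(s*(s - 6))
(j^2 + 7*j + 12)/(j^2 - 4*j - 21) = (j + 4)/(j - 7)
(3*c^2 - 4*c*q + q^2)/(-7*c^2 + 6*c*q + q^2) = (-3*c + q)/(7*c + q)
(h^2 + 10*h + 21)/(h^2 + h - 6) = (h + 7)/(h - 2)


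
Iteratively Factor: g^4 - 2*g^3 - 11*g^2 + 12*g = (g - 1)*(g^3 - g^2 - 12*g) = (g - 1)*(g + 3)*(g^2 - 4*g) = (g - 4)*(g - 1)*(g + 3)*(g)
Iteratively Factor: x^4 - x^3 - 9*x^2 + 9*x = (x - 1)*(x^3 - 9*x) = (x - 3)*(x - 1)*(x^2 + 3*x) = (x - 3)*(x - 1)*(x + 3)*(x)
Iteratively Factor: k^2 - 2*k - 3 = (k + 1)*(k - 3)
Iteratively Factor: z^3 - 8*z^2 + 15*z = (z)*(z^2 - 8*z + 15) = z*(z - 3)*(z - 5)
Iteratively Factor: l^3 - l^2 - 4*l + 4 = (l + 2)*(l^2 - 3*l + 2) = (l - 2)*(l + 2)*(l - 1)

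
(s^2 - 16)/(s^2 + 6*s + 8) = (s - 4)/(s + 2)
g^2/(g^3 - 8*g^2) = 1/(g - 8)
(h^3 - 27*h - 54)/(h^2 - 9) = (h^2 - 3*h - 18)/(h - 3)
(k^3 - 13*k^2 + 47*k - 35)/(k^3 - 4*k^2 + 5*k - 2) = (k^2 - 12*k + 35)/(k^2 - 3*k + 2)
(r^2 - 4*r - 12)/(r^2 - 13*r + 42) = (r + 2)/(r - 7)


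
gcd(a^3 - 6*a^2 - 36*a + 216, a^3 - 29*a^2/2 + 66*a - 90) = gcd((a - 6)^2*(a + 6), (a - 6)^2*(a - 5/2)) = a^2 - 12*a + 36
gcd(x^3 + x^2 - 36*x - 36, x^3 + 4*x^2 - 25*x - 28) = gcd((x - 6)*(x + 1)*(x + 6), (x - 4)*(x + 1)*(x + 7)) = x + 1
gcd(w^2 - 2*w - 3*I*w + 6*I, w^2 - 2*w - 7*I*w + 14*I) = w - 2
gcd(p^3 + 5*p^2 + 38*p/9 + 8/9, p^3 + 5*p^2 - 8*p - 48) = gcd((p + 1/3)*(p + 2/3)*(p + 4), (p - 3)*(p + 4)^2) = p + 4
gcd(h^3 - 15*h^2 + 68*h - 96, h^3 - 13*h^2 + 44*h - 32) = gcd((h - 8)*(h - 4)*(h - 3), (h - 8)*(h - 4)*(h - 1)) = h^2 - 12*h + 32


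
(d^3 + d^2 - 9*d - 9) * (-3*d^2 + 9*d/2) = -3*d^5 + 3*d^4/2 + 63*d^3/2 - 27*d^2/2 - 81*d/2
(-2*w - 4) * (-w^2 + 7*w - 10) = 2*w^3 - 10*w^2 - 8*w + 40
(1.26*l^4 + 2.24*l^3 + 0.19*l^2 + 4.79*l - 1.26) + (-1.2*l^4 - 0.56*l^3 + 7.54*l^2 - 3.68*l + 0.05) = 0.0600000000000001*l^4 + 1.68*l^3 + 7.73*l^2 + 1.11*l - 1.21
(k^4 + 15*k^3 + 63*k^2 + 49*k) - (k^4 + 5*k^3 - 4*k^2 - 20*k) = 10*k^3 + 67*k^2 + 69*k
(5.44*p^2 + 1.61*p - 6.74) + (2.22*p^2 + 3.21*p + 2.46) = 7.66*p^2 + 4.82*p - 4.28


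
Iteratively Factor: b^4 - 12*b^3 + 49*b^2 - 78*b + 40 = (b - 1)*(b^3 - 11*b^2 + 38*b - 40) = (b - 4)*(b - 1)*(b^2 - 7*b + 10) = (b - 4)*(b - 2)*(b - 1)*(b - 5)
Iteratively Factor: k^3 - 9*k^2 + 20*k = (k)*(k^2 - 9*k + 20) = k*(k - 5)*(k - 4)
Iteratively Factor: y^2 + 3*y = (y)*(y + 3)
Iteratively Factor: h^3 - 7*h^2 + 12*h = (h - 3)*(h^2 - 4*h) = (h - 4)*(h - 3)*(h)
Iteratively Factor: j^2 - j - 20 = (j + 4)*(j - 5)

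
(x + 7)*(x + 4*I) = x^2 + 7*x + 4*I*x + 28*I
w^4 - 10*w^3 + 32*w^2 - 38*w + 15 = (w - 5)*(w - 3)*(w - 1)^2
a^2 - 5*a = a*(a - 5)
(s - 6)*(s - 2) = s^2 - 8*s + 12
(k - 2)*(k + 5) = k^2 + 3*k - 10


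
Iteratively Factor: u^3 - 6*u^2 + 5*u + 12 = (u - 4)*(u^2 - 2*u - 3) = (u - 4)*(u - 3)*(u + 1)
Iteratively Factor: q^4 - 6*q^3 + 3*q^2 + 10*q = (q - 5)*(q^3 - q^2 - 2*q) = (q - 5)*(q + 1)*(q^2 - 2*q) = q*(q - 5)*(q + 1)*(q - 2)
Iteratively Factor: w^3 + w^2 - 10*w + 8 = (w + 4)*(w^2 - 3*w + 2) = (w - 2)*(w + 4)*(w - 1)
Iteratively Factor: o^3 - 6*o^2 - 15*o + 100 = (o - 5)*(o^2 - o - 20) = (o - 5)*(o + 4)*(o - 5)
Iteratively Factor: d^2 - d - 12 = (d + 3)*(d - 4)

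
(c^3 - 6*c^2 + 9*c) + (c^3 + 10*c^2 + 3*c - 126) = 2*c^3 + 4*c^2 + 12*c - 126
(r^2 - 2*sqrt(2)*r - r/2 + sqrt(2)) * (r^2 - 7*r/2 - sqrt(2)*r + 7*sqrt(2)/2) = r^4 - 3*sqrt(2)*r^3 - 4*r^3 + 23*r^2/4 + 12*sqrt(2)*r^2 - 16*r - 21*sqrt(2)*r/4 + 7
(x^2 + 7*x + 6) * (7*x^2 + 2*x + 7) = 7*x^4 + 51*x^3 + 63*x^2 + 61*x + 42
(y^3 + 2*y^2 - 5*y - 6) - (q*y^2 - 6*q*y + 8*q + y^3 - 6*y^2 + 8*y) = -q*y^2 + 6*q*y - 8*q + 8*y^2 - 13*y - 6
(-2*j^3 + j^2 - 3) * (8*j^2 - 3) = -16*j^5 + 8*j^4 + 6*j^3 - 27*j^2 + 9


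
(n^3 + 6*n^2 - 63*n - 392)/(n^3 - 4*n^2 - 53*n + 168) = (n + 7)/(n - 3)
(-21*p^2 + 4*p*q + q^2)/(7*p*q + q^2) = (-3*p + q)/q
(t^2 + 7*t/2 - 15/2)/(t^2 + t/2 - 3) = (t + 5)/(t + 2)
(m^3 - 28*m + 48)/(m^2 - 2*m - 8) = (m^2 + 4*m - 12)/(m + 2)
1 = 1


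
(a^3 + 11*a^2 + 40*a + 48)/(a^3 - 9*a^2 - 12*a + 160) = (a^2 + 7*a + 12)/(a^2 - 13*a + 40)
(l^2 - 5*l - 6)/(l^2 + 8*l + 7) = (l - 6)/(l + 7)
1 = 1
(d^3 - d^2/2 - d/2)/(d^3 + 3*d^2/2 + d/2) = (d - 1)/(d + 1)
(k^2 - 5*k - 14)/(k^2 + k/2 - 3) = 2*(k - 7)/(2*k - 3)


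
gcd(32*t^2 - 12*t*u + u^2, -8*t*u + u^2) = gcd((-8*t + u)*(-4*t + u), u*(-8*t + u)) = 8*t - u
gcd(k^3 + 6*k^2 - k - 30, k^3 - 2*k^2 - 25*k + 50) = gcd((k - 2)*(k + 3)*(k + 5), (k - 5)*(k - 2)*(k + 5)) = k^2 + 3*k - 10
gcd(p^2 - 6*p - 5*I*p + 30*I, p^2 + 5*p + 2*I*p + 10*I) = 1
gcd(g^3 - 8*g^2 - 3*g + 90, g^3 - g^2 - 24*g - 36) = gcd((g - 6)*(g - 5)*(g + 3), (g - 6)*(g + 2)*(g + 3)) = g^2 - 3*g - 18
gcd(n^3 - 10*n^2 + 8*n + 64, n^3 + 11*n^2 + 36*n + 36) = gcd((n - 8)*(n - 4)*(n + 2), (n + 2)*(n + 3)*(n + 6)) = n + 2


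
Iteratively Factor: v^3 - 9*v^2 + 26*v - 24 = (v - 4)*(v^2 - 5*v + 6) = (v - 4)*(v - 2)*(v - 3)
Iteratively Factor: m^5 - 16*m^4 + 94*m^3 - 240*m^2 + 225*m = (m - 5)*(m^4 - 11*m^3 + 39*m^2 - 45*m) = (m - 5)*(m - 3)*(m^3 - 8*m^2 + 15*m) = (m - 5)^2*(m - 3)*(m^2 - 3*m) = (m - 5)^2*(m - 3)^2*(m)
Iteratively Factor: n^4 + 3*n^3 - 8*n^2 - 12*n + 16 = (n - 2)*(n^3 + 5*n^2 + 2*n - 8) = (n - 2)*(n + 4)*(n^2 + n - 2) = (n - 2)*(n - 1)*(n + 4)*(n + 2)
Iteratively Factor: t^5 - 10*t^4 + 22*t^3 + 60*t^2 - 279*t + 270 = (t - 3)*(t^4 - 7*t^3 + t^2 + 63*t - 90) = (t - 3)*(t - 2)*(t^3 - 5*t^2 - 9*t + 45) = (t - 5)*(t - 3)*(t - 2)*(t^2 - 9) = (t - 5)*(t - 3)*(t - 2)*(t + 3)*(t - 3)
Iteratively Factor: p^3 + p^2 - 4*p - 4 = (p - 2)*(p^2 + 3*p + 2) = (p - 2)*(p + 2)*(p + 1)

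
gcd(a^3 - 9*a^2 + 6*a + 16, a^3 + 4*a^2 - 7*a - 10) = a^2 - a - 2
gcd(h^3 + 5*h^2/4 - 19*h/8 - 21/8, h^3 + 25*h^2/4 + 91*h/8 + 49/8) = h^2 + 11*h/4 + 7/4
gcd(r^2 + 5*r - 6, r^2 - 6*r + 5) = r - 1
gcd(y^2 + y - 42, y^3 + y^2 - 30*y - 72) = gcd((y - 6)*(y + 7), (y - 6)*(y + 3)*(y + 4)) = y - 6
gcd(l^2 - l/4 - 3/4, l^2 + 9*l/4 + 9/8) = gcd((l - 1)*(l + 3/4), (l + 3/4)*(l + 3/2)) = l + 3/4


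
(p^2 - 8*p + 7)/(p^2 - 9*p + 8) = (p - 7)/(p - 8)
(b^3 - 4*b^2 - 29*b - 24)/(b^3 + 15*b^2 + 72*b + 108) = (b^2 - 7*b - 8)/(b^2 + 12*b + 36)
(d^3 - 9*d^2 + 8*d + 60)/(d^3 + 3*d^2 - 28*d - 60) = (d - 6)/(d + 6)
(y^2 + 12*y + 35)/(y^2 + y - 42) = (y + 5)/(y - 6)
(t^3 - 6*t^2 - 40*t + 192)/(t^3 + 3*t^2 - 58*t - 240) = (t - 4)/(t + 5)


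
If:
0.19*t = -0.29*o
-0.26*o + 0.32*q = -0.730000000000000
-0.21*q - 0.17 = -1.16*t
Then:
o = 0.16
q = -2.15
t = -0.24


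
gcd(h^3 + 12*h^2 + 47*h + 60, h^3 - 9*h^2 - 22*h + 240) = h + 5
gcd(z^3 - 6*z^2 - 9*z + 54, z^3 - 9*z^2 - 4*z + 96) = z + 3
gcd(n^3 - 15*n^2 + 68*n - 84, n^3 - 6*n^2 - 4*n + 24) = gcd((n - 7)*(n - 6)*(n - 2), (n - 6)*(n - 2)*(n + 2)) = n^2 - 8*n + 12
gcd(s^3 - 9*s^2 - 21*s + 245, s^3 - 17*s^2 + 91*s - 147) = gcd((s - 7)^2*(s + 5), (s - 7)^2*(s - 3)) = s^2 - 14*s + 49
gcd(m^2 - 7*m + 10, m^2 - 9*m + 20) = m - 5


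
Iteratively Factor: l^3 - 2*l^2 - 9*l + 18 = (l + 3)*(l^2 - 5*l + 6) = (l - 3)*(l + 3)*(l - 2)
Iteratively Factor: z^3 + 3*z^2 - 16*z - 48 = (z + 3)*(z^2 - 16) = (z - 4)*(z + 3)*(z + 4)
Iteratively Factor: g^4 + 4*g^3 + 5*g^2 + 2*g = (g + 1)*(g^3 + 3*g^2 + 2*g) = (g + 1)*(g + 2)*(g^2 + g) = (g + 1)^2*(g + 2)*(g)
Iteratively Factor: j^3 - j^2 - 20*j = (j)*(j^2 - j - 20) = j*(j - 5)*(j + 4)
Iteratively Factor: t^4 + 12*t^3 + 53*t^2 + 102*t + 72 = (t + 3)*(t^3 + 9*t^2 + 26*t + 24) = (t + 3)*(t + 4)*(t^2 + 5*t + 6) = (t + 3)^2*(t + 4)*(t + 2)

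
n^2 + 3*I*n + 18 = (n - 3*I)*(n + 6*I)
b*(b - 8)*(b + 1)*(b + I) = b^4 - 7*b^3 + I*b^3 - 8*b^2 - 7*I*b^2 - 8*I*b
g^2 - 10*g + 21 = (g - 7)*(g - 3)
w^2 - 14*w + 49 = (w - 7)^2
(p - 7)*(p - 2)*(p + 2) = p^3 - 7*p^2 - 4*p + 28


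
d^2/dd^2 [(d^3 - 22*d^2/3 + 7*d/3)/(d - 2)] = 2*(3*d^3 - 18*d^2 + 36*d - 74)/(3*(d^3 - 6*d^2 + 12*d - 8))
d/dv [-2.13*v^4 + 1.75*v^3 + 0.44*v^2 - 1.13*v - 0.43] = -8.52*v^3 + 5.25*v^2 + 0.88*v - 1.13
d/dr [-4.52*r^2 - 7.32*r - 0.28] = -9.04*r - 7.32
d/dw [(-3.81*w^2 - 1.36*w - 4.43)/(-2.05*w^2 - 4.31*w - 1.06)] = (13.6331*w^2 - 10.0858*w - 17.6517)/(4.2025*w^4 + 17.671*w^3 + 22.9221*w^2 + 9.1372*w + 1.1236)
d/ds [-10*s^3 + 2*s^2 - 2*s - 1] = -30*s^2 + 4*s - 2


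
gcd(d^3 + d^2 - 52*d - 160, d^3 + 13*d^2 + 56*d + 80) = d^2 + 9*d + 20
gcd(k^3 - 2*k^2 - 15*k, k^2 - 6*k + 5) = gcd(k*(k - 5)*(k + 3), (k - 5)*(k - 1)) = k - 5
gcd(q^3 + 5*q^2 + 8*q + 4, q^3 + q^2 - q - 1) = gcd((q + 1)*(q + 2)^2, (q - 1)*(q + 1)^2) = q + 1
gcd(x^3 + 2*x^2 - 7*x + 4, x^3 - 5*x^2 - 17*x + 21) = x - 1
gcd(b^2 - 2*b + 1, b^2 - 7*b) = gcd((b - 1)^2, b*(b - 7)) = 1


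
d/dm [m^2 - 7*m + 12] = 2*m - 7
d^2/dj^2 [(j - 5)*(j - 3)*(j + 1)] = 6*j - 14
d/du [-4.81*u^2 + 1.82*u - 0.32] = 1.82 - 9.62*u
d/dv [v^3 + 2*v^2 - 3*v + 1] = 3*v^2 + 4*v - 3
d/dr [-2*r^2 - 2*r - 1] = -4*r - 2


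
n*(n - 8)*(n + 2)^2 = n^4 - 4*n^3 - 28*n^2 - 32*n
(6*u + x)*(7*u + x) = 42*u^2 + 13*u*x + x^2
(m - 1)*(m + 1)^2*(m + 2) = m^4 + 3*m^3 + m^2 - 3*m - 2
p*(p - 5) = p^2 - 5*p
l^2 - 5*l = l*(l - 5)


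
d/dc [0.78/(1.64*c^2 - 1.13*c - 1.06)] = (0.8814 - 2.5584*c)/(-1.64*c^2 + 1.13*c + 1.06)^2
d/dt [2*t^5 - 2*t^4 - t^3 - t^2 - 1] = t*(10*t^3 - 8*t^2 - 3*t - 2)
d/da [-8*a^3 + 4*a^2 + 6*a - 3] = -24*a^2 + 8*a + 6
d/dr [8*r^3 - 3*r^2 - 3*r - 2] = 24*r^2 - 6*r - 3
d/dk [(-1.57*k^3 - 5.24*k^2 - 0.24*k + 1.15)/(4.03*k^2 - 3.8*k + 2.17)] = (-6.3271*k^4 + 11.932*k^3 + 10.6585*k^2 - 32.0106*k + 3.8492)/(16.2409*k^4 - 30.628*k^3 + 31.9302*k^2 - 16.492*k + 4.7089)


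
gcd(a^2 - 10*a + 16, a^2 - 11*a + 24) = a - 8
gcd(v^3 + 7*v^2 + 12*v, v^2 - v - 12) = v + 3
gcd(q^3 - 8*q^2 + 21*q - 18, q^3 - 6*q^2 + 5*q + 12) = q - 3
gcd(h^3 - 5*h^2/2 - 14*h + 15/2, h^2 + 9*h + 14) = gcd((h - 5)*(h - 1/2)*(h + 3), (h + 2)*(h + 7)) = 1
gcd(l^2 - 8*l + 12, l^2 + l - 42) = l - 6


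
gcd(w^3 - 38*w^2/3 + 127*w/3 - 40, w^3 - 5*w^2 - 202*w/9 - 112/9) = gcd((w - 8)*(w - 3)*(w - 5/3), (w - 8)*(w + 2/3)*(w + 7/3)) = w - 8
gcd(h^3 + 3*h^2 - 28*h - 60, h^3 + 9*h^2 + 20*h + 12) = h^2 + 8*h + 12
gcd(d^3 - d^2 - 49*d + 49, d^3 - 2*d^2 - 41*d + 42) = d^2 - 8*d + 7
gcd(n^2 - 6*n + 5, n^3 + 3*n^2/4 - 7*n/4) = n - 1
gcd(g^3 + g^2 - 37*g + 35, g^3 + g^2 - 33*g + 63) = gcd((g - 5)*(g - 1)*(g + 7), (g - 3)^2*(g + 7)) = g + 7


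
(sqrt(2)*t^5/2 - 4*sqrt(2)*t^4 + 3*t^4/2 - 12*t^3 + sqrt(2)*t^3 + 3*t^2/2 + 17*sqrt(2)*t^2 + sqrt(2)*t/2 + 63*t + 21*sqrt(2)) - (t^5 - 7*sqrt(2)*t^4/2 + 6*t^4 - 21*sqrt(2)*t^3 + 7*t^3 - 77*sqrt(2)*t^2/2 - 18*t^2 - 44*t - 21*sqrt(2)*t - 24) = -t^5 + sqrt(2)*t^5/2 - 9*t^4/2 - sqrt(2)*t^4/2 - 19*t^3 + 22*sqrt(2)*t^3 + 39*t^2/2 + 111*sqrt(2)*t^2/2 + 43*sqrt(2)*t/2 + 107*t + 24 + 21*sqrt(2)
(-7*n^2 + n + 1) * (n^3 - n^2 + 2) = -7*n^5 + 8*n^4 - 15*n^2 + 2*n + 2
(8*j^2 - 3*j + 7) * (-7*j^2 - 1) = -56*j^4 + 21*j^3 - 57*j^2 + 3*j - 7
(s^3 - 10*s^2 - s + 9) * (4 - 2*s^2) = -2*s^5 + 20*s^4 + 6*s^3 - 58*s^2 - 4*s + 36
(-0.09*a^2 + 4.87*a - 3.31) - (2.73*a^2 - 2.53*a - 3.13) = -2.82*a^2 + 7.4*a - 0.18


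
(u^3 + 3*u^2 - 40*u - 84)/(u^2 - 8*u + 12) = (u^2 + 9*u + 14)/(u - 2)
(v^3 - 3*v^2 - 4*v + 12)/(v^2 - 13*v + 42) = (v^3 - 3*v^2 - 4*v + 12)/(v^2 - 13*v + 42)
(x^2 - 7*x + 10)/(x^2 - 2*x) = (x - 5)/x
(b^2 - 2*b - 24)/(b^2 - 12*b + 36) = (b + 4)/(b - 6)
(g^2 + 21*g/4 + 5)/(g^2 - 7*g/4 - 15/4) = (g + 4)/(g - 3)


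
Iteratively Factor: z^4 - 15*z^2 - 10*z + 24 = (z - 1)*(z^3 + z^2 - 14*z - 24) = (z - 1)*(z + 2)*(z^2 - z - 12) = (z - 4)*(z - 1)*(z + 2)*(z + 3)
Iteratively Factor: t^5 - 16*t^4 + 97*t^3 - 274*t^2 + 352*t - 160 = (t - 2)*(t^4 - 14*t^3 + 69*t^2 - 136*t + 80) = (t - 4)*(t - 2)*(t^3 - 10*t^2 + 29*t - 20) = (t - 4)*(t - 2)*(t - 1)*(t^2 - 9*t + 20) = (t - 4)^2*(t - 2)*(t - 1)*(t - 5)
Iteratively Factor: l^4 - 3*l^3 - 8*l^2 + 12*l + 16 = (l + 2)*(l^3 - 5*l^2 + 2*l + 8) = (l + 1)*(l + 2)*(l^2 - 6*l + 8) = (l - 2)*(l + 1)*(l + 2)*(l - 4)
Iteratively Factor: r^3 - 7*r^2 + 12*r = (r - 4)*(r^2 - 3*r) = r*(r - 4)*(r - 3)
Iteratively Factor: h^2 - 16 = (h + 4)*(h - 4)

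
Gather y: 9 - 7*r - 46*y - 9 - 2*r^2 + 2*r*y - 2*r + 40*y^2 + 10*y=-2*r^2 - 9*r + 40*y^2 + y*(2*r - 36)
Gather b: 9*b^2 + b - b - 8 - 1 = 9*b^2 - 9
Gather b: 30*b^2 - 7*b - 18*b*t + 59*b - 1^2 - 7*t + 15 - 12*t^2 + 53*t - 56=30*b^2 + b*(52 - 18*t) - 12*t^2 + 46*t - 42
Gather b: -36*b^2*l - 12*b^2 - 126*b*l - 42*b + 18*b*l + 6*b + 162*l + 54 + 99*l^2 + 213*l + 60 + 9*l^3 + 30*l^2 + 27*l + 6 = b^2*(-36*l - 12) + b*(-108*l - 36) + 9*l^3 + 129*l^2 + 402*l + 120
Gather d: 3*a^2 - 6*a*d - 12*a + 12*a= 3*a^2 - 6*a*d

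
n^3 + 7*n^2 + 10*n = n*(n + 2)*(n + 5)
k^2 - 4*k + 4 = (k - 2)^2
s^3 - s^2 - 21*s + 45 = (s - 3)^2*(s + 5)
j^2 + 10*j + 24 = (j + 4)*(j + 6)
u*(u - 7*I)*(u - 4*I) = u^3 - 11*I*u^2 - 28*u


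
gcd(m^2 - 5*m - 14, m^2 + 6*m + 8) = m + 2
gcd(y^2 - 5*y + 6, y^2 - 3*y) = y - 3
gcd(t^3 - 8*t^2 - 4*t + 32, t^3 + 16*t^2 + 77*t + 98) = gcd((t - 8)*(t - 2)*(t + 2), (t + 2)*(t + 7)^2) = t + 2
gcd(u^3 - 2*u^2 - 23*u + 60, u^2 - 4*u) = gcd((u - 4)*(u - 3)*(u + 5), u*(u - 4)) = u - 4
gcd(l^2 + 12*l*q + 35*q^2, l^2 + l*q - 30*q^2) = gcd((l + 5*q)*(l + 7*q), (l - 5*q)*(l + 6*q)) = 1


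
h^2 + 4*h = h*(h + 4)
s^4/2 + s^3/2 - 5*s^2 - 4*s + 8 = (s/2 + 1)*(s - 1)*(s - 2*sqrt(2))*(s + 2*sqrt(2))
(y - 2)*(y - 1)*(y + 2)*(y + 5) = y^4 + 4*y^3 - 9*y^2 - 16*y + 20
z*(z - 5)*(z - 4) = z^3 - 9*z^2 + 20*z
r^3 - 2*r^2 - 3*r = r*(r - 3)*(r + 1)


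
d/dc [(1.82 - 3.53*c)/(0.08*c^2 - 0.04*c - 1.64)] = (0.2824*c^2 - 0.2912*c + 5.862)/(0.0064*c^4 - 0.0064*c^3 - 0.2608*c^2 + 0.1312*c + 2.6896)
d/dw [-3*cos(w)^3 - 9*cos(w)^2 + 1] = 9*(cos(w) + 2)*sin(w)*cos(w)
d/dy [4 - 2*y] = -2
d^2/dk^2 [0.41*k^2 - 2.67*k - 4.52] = 0.820000000000000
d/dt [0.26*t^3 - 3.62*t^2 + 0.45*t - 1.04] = 0.78*t^2 - 7.24*t + 0.45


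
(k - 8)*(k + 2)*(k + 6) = k^3 - 52*k - 96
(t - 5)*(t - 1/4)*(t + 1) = t^3 - 17*t^2/4 - 4*t + 5/4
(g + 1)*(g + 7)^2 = g^3 + 15*g^2 + 63*g + 49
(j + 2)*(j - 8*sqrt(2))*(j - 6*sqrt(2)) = j^3 - 14*sqrt(2)*j^2 + 2*j^2 - 28*sqrt(2)*j + 96*j + 192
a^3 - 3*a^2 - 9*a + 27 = (a - 3)^2*(a + 3)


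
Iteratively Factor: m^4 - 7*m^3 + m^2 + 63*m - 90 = (m - 2)*(m^3 - 5*m^2 - 9*m + 45) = (m - 3)*(m - 2)*(m^2 - 2*m - 15) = (m - 3)*(m - 2)*(m + 3)*(m - 5)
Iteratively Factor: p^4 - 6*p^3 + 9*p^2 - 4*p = (p - 1)*(p^3 - 5*p^2 + 4*p) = p*(p - 1)*(p^2 - 5*p + 4) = p*(p - 1)^2*(p - 4)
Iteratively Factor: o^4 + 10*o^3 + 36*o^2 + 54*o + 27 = (o + 1)*(o^3 + 9*o^2 + 27*o + 27) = (o + 1)*(o + 3)*(o^2 + 6*o + 9) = (o + 1)*(o + 3)^2*(o + 3)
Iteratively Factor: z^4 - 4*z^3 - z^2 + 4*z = (z - 1)*(z^3 - 3*z^2 - 4*z) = (z - 4)*(z - 1)*(z^2 + z) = (z - 4)*(z - 1)*(z + 1)*(z)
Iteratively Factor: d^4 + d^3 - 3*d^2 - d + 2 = (d - 1)*(d^3 + 2*d^2 - d - 2) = (d - 1)^2*(d^2 + 3*d + 2) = (d - 1)^2*(d + 1)*(d + 2)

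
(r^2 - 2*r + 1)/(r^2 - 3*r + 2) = (r - 1)/(r - 2)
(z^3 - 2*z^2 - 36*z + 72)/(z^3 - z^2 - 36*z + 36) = (z - 2)/(z - 1)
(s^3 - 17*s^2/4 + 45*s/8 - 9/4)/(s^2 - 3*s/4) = s - 7/2 + 3/s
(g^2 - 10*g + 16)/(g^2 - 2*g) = (g - 8)/g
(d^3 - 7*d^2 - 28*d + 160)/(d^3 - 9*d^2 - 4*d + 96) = (d + 5)/(d + 3)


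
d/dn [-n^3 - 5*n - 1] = -3*n^2 - 5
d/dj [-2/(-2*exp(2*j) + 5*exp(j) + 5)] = (10 - 8*exp(j))*exp(j)/(-2*exp(2*j) + 5*exp(j) + 5)^2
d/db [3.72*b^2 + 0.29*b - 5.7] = 7.44*b + 0.29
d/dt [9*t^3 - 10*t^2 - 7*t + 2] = 27*t^2 - 20*t - 7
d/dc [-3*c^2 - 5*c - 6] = -6*c - 5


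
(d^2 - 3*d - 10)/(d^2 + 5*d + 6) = (d - 5)/(d + 3)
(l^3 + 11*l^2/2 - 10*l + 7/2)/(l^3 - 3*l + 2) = (l^2 + 13*l/2 - 7/2)/(l^2 + l - 2)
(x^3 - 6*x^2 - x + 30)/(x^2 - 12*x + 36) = (x^3 - 6*x^2 - x + 30)/(x^2 - 12*x + 36)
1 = 1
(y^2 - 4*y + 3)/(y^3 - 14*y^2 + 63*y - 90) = (y - 1)/(y^2 - 11*y + 30)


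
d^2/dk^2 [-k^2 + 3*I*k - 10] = -2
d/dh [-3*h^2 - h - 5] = -6*h - 1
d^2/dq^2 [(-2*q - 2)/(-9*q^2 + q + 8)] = 4*((-27*q - 8)*(-9*q^2 + q + 8) - (q + 1)*(18*q - 1)^2)/(-9*q^2 + q + 8)^3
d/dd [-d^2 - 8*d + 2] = -2*d - 8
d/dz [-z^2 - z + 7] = -2*z - 1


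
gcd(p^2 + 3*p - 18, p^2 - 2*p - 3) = p - 3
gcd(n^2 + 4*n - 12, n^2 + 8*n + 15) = 1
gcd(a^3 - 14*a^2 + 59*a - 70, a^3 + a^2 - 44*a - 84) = a - 7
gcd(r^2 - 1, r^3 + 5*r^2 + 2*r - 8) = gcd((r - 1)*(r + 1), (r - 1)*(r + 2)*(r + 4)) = r - 1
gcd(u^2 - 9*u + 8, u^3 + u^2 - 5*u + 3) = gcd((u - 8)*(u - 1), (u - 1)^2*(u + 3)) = u - 1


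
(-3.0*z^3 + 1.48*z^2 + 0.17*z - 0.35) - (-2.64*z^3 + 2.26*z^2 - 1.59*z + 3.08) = -0.36*z^3 - 0.78*z^2 + 1.76*z - 3.43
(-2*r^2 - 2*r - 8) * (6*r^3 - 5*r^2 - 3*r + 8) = -12*r^5 - 2*r^4 - 32*r^3 + 30*r^2 + 8*r - 64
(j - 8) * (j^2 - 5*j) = j^3 - 13*j^2 + 40*j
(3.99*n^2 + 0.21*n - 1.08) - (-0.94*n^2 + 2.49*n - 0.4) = 4.93*n^2 - 2.28*n - 0.68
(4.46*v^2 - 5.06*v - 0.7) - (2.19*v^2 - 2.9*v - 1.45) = 2.27*v^2 - 2.16*v + 0.75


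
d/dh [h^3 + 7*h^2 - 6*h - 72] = 3*h^2 + 14*h - 6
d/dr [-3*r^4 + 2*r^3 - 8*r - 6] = -12*r^3 + 6*r^2 - 8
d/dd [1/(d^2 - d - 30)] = (1 - 2*d)/(-d^2 + d + 30)^2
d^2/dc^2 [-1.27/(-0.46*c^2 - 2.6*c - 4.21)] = (-0.537464*c^2 - 3.03784*c + 1.27*(0.92*c + 2.6)*(1.84*c + 5.2) - 4.918964)/(0.46*c^2 + 2.6*c + 4.21)^3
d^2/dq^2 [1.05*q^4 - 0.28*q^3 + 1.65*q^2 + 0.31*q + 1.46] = 12.6*q^2 - 1.68*q + 3.3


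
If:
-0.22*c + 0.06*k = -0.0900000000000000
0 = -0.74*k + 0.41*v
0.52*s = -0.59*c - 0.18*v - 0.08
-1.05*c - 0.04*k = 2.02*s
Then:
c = 0.27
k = -0.52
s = -0.13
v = -0.95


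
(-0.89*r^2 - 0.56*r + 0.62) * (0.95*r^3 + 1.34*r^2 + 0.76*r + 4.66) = -0.8455*r^5 - 1.7246*r^4 - 0.8378*r^3 - 3.7422*r^2 - 2.1384*r + 2.8892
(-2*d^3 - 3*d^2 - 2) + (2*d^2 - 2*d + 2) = -2*d^3 - d^2 - 2*d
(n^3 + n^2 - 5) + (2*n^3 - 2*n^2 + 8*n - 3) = 3*n^3 - n^2 + 8*n - 8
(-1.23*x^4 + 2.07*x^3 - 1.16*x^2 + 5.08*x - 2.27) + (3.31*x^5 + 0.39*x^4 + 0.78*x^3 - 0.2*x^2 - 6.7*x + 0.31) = 3.31*x^5 - 0.84*x^4 + 2.85*x^3 - 1.36*x^2 - 1.62*x - 1.96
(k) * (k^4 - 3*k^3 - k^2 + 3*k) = k^5 - 3*k^4 - k^3 + 3*k^2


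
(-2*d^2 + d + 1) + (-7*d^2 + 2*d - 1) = -9*d^2 + 3*d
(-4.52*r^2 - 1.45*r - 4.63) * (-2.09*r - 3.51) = 9.4468*r^3 + 18.8957*r^2 + 14.7662*r + 16.2513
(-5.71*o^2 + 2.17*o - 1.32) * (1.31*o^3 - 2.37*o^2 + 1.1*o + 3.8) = -7.4801*o^5 + 16.3754*o^4 - 13.1531*o^3 - 16.1826*o^2 + 6.794*o - 5.016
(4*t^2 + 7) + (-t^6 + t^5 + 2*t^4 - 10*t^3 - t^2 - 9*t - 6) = -t^6 + t^5 + 2*t^4 - 10*t^3 + 3*t^2 - 9*t + 1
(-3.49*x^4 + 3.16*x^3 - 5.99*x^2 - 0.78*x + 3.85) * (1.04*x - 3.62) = -3.6296*x^5 + 15.9202*x^4 - 17.6688*x^3 + 20.8726*x^2 + 6.8276*x - 13.937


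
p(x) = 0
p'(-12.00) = 0.00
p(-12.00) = 0.00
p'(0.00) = 0.00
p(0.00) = 0.00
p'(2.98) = 0.00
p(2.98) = 0.00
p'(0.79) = 0.00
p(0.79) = 0.00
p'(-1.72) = 0.00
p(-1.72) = 0.00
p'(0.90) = 0.00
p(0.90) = 0.00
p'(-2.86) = 0.00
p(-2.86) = 0.00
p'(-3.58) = 0.00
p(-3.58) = 0.00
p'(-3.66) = 0.00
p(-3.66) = 0.00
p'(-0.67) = 0.00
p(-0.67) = 0.00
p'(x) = 0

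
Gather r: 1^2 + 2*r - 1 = 2*r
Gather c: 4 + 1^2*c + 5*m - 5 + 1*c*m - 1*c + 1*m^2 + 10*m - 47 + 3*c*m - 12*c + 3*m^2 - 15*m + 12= c*(4*m - 12) + 4*m^2 - 36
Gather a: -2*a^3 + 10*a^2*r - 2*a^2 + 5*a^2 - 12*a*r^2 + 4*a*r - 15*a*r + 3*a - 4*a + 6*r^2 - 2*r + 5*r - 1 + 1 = -2*a^3 + a^2*(10*r + 3) + a*(-12*r^2 - 11*r - 1) + 6*r^2 + 3*r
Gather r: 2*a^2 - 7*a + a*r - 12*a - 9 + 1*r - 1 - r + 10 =2*a^2 + a*r - 19*a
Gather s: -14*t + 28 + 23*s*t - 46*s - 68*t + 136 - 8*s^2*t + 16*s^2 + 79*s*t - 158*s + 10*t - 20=s^2*(16 - 8*t) + s*(102*t - 204) - 72*t + 144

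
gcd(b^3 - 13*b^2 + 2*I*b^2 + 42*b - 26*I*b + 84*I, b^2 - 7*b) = b - 7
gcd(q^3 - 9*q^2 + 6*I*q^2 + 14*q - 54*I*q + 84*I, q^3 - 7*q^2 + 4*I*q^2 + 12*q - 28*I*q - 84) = q^2 + q*(-7 + 6*I) - 42*I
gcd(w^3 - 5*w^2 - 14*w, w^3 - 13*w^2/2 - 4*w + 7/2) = w - 7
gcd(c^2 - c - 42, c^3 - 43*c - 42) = c^2 - c - 42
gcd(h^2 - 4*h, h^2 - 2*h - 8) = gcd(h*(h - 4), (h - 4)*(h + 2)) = h - 4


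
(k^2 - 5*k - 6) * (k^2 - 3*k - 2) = k^4 - 8*k^3 + 7*k^2 + 28*k + 12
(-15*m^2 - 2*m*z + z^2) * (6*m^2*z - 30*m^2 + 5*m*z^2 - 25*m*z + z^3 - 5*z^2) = -90*m^4*z + 450*m^4 - 87*m^3*z^2 + 435*m^3*z - 19*m^2*z^3 + 95*m^2*z^2 + 3*m*z^4 - 15*m*z^3 + z^5 - 5*z^4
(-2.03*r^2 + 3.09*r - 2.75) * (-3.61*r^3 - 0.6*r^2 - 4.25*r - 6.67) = 7.3283*r^5 - 9.9369*r^4 + 16.701*r^3 + 2.0576*r^2 - 8.9228*r + 18.3425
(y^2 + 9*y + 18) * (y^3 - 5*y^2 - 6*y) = y^5 + 4*y^4 - 33*y^3 - 144*y^2 - 108*y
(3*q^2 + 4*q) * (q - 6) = 3*q^3 - 14*q^2 - 24*q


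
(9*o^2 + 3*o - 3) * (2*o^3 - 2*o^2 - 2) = 18*o^5 - 12*o^4 - 12*o^3 - 12*o^2 - 6*o + 6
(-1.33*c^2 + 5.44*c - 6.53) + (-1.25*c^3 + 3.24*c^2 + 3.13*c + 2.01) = -1.25*c^3 + 1.91*c^2 + 8.57*c - 4.52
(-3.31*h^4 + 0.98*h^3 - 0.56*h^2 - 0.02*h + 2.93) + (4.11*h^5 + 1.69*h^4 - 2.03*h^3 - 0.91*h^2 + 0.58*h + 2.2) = 4.11*h^5 - 1.62*h^4 - 1.05*h^3 - 1.47*h^2 + 0.56*h + 5.13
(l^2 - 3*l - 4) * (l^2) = l^4 - 3*l^3 - 4*l^2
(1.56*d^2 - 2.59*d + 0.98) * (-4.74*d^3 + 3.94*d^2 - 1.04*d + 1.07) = -7.3944*d^5 + 18.423*d^4 - 16.4722*d^3 + 8.224*d^2 - 3.7905*d + 1.0486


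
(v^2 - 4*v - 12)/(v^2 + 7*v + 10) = (v - 6)/(v + 5)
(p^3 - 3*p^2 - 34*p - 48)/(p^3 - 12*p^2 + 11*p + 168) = (p + 2)/(p - 7)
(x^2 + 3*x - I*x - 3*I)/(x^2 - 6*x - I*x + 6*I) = (x + 3)/(x - 6)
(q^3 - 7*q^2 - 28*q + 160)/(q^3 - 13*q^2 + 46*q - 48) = (q^2 + q - 20)/(q^2 - 5*q + 6)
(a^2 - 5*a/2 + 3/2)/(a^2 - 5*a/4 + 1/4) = 2*(2*a - 3)/(4*a - 1)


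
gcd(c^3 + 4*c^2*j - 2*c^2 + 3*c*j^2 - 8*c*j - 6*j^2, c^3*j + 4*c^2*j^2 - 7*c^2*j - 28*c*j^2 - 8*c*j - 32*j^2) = 1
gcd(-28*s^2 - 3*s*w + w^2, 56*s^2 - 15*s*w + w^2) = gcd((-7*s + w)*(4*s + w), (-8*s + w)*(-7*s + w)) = 7*s - w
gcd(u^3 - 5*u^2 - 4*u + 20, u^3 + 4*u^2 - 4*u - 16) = u^2 - 4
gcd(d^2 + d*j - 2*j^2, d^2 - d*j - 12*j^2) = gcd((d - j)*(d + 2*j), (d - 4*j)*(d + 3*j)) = 1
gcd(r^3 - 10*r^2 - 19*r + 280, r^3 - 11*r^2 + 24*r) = r - 8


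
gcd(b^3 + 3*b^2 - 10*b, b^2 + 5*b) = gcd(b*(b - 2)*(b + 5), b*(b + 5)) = b^2 + 5*b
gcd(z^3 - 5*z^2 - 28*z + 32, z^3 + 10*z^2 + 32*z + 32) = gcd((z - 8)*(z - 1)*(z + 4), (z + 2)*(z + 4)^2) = z + 4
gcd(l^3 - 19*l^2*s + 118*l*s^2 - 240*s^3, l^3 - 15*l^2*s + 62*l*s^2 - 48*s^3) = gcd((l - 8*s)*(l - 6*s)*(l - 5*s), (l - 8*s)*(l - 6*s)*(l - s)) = l^2 - 14*l*s + 48*s^2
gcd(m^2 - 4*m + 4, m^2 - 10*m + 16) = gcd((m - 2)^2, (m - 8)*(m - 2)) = m - 2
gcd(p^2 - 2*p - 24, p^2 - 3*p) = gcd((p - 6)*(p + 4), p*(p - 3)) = 1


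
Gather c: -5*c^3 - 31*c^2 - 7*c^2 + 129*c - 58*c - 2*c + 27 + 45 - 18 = -5*c^3 - 38*c^2 + 69*c + 54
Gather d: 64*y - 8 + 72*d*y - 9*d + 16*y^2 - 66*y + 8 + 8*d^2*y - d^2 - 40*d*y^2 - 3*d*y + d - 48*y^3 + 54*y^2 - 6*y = d^2*(8*y - 1) + d*(-40*y^2 + 69*y - 8) - 48*y^3 + 70*y^2 - 8*y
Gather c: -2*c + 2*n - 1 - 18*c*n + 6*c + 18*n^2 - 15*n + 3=c*(4 - 18*n) + 18*n^2 - 13*n + 2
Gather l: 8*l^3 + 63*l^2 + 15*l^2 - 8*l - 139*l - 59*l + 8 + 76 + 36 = 8*l^3 + 78*l^2 - 206*l + 120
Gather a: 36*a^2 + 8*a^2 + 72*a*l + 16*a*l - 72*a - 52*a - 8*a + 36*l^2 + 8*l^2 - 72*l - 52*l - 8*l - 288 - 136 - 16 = 44*a^2 + a*(88*l - 132) + 44*l^2 - 132*l - 440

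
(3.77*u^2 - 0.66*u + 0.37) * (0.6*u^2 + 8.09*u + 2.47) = 2.262*u^4 + 30.1033*u^3 + 4.1945*u^2 + 1.3631*u + 0.9139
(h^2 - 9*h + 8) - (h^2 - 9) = 17 - 9*h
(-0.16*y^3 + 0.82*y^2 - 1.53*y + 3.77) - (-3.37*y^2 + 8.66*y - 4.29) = -0.16*y^3 + 4.19*y^2 - 10.19*y + 8.06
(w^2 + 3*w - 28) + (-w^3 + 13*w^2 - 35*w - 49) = -w^3 + 14*w^2 - 32*w - 77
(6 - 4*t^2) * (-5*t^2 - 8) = 20*t^4 + 2*t^2 - 48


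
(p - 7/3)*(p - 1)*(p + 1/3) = p^3 - 3*p^2 + 11*p/9 + 7/9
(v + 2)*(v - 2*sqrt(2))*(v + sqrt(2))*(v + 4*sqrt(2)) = v^4 + 2*v^3 + 3*sqrt(2)*v^3 - 12*v^2 + 6*sqrt(2)*v^2 - 24*v - 16*sqrt(2)*v - 32*sqrt(2)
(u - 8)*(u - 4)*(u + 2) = u^3 - 10*u^2 + 8*u + 64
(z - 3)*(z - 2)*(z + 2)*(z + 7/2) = z^4 + z^3/2 - 29*z^2/2 - 2*z + 42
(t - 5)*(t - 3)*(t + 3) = t^3 - 5*t^2 - 9*t + 45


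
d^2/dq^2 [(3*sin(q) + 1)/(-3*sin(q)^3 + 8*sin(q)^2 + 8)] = (-108*sin(q)^7 + 135*sin(q)^6 + 234*sin(q)^5 - 1516*sin(q)^4 + 936*sin(q)^3 + 1504*sin(q)^2 - 1200*sin(q) - 128)/(-3*sin(q)^3 + 8*sin(q)^2 + 8)^3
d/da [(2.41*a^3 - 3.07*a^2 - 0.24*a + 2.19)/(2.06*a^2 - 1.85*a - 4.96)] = (4.9646*a^4 - 8.917*a^3 - 29.6869*a^2 + 21.4316*a + 5.2419)/(4.2436*a^4 - 7.622*a^3 - 17.0127*a^2 + 18.352*a + 24.6016)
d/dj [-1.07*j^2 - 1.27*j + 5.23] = -2.14*j - 1.27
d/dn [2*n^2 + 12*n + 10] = 4*n + 12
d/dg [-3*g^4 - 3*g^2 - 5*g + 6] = -12*g^3 - 6*g - 5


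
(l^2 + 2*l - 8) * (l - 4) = l^3 - 2*l^2 - 16*l + 32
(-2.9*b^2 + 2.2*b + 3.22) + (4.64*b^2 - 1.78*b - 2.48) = 1.74*b^2 + 0.42*b + 0.74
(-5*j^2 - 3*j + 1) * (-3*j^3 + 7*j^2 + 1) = 15*j^5 - 26*j^4 - 24*j^3 + 2*j^2 - 3*j + 1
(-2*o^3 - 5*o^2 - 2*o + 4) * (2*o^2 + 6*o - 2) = -4*o^5 - 22*o^4 - 30*o^3 + 6*o^2 + 28*o - 8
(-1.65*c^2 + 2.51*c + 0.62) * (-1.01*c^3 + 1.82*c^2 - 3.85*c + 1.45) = 1.6665*c^5 - 5.5381*c^4 + 10.2945*c^3 - 10.9276*c^2 + 1.2525*c + 0.899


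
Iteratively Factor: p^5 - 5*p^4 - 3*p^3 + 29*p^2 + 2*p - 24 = (p - 1)*(p^4 - 4*p^3 - 7*p^2 + 22*p + 24) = (p - 3)*(p - 1)*(p^3 - p^2 - 10*p - 8) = (p - 3)*(p - 1)*(p + 1)*(p^2 - 2*p - 8) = (p - 4)*(p - 3)*(p - 1)*(p + 1)*(p + 2)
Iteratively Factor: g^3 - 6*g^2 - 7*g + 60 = (g - 5)*(g^2 - g - 12) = (g - 5)*(g + 3)*(g - 4)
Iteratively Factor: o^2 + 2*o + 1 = (o + 1)*(o + 1)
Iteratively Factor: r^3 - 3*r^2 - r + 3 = (r + 1)*(r^2 - 4*r + 3) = (r - 3)*(r + 1)*(r - 1)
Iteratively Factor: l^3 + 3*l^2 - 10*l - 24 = (l - 3)*(l^2 + 6*l + 8) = (l - 3)*(l + 2)*(l + 4)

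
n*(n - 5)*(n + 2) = n^3 - 3*n^2 - 10*n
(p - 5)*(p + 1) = p^2 - 4*p - 5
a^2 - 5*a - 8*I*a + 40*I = (a - 5)*(a - 8*I)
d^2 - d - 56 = (d - 8)*(d + 7)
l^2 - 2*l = l*(l - 2)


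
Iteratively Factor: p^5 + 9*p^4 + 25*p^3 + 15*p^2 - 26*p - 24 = (p - 1)*(p^4 + 10*p^3 + 35*p^2 + 50*p + 24) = (p - 1)*(p + 2)*(p^3 + 8*p^2 + 19*p + 12) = (p - 1)*(p + 2)*(p + 4)*(p^2 + 4*p + 3) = (p - 1)*(p + 2)*(p + 3)*(p + 4)*(p + 1)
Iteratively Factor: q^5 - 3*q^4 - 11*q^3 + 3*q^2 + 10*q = (q - 1)*(q^4 - 2*q^3 - 13*q^2 - 10*q) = q*(q - 1)*(q^3 - 2*q^2 - 13*q - 10) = q*(q - 5)*(q - 1)*(q^2 + 3*q + 2) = q*(q - 5)*(q - 1)*(q + 2)*(q + 1)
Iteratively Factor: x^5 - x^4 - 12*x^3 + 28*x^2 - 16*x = (x)*(x^4 - x^3 - 12*x^2 + 28*x - 16) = x*(x + 4)*(x^3 - 5*x^2 + 8*x - 4) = x*(x - 2)*(x + 4)*(x^2 - 3*x + 2) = x*(x - 2)*(x - 1)*(x + 4)*(x - 2)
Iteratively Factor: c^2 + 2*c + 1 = (c + 1)*(c + 1)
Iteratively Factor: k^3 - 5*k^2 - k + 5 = (k - 1)*(k^2 - 4*k - 5) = (k - 5)*(k - 1)*(k + 1)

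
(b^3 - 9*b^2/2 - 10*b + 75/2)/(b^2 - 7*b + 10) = (2*b^2 + b - 15)/(2*(b - 2))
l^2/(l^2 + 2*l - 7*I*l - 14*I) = l^2/(l^2 + l*(2 - 7*I) - 14*I)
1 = 1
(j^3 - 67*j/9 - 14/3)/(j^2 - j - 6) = (j^2 + 3*j + 14/9)/(j + 2)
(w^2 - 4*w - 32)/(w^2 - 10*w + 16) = (w + 4)/(w - 2)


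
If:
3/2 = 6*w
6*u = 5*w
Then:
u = 5/24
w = 1/4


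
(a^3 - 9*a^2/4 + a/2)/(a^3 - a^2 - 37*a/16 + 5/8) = 4*a/(4*a + 5)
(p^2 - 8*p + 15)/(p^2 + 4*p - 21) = (p - 5)/(p + 7)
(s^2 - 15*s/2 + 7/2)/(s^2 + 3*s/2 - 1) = (s - 7)/(s + 2)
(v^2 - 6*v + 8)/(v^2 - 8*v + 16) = (v - 2)/(v - 4)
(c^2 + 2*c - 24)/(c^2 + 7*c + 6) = (c - 4)/(c + 1)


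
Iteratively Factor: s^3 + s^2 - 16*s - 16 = (s + 4)*(s^2 - 3*s - 4) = (s - 4)*(s + 4)*(s + 1)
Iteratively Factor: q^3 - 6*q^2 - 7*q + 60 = (q - 5)*(q^2 - q - 12) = (q - 5)*(q + 3)*(q - 4)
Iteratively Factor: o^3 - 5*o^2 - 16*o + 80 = (o - 4)*(o^2 - o - 20) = (o - 4)*(o + 4)*(o - 5)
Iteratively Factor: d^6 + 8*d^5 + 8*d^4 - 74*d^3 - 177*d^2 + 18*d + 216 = (d + 3)*(d^5 + 5*d^4 - 7*d^3 - 53*d^2 - 18*d + 72) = (d - 3)*(d + 3)*(d^4 + 8*d^3 + 17*d^2 - 2*d - 24) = (d - 3)*(d + 3)^2*(d^3 + 5*d^2 + 2*d - 8) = (d - 3)*(d + 2)*(d + 3)^2*(d^2 + 3*d - 4) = (d - 3)*(d + 2)*(d + 3)^2*(d + 4)*(d - 1)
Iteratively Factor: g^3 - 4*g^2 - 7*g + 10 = (g + 2)*(g^2 - 6*g + 5) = (g - 1)*(g + 2)*(g - 5)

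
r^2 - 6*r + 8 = (r - 4)*(r - 2)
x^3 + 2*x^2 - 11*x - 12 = (x - 3)*(x + 1)*(x + 4)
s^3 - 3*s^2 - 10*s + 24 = (s - 4)*(s - 2)*(s + 3)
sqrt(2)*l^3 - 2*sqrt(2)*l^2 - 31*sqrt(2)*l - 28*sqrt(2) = (l - 7)*(l + 4)*(sqrt(2)*l + sqrt(2))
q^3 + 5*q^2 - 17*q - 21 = (q - 3)*(q + 1)*(q + 7)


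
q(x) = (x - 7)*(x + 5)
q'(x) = 2*x - 2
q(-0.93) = -32.28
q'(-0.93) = -3.86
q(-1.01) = -31.96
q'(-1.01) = -4.02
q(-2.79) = -21.64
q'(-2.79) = -7.58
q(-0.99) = -32.04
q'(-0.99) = -3.98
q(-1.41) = -30.19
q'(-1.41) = -4.82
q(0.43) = -35.68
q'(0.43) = -1.14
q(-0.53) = -33.66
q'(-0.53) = -3.06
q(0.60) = -35.84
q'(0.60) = -0.80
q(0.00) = -35.00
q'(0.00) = -2.00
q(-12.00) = 133.00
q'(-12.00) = -26.00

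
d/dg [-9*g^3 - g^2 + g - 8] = -27*g^2 - 2*g + 1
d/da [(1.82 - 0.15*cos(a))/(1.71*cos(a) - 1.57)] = 2.8767*sin(a)/(1.71*cos(a) - 1.57)^2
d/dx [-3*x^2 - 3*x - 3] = -6*x - 3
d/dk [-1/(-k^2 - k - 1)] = (-2*k - 1)/(k^2 + k + 1)^2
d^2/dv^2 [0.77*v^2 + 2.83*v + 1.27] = 1.54000000000000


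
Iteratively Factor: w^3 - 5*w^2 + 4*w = (w)*(w^2 - 5*w + 4) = w*(w - 1)*(w - 4)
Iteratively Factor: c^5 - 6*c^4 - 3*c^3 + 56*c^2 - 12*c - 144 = (c + 2)*(c^4 - 8*c^3 + 13*c^2 + 30*c - 72) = (c + 2)^2*(c^3 - 10*c^2 + 33*c - 36) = (c - 3)*(c + 2)^2*(c^2 - 7*c + 12) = (c - 3)^2*(c + 2)^2*(c - 4)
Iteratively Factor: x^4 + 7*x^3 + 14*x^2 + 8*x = (x + 1)*(x^3 + 6*x^2 + 8*x) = x*(x + 1)*(x^2 + 6*x + 8) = x*(x + 1)*(x + 2)*(x + 4)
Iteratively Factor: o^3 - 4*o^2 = (o)*(o^2 - 4*o) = o*(o - 4)*(o)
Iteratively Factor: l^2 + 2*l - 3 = (l - 1)*(l + 3)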